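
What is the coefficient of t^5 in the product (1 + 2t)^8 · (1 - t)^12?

Coefficient of t^5 = Σ_{j} C(8,j)·2^j·C(12,5-j)·(-1)^(5-j) for j from 0 to 5.
= (-792) + 7920 + (-24640) + 29568 + (-13440) + 1792 = 408.

408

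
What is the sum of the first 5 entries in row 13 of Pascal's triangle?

1 + 13 + 78 + 286 + 715 = 1093.

1093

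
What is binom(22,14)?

319770

C(22,14) = C(22,8) by symmetry.
C(22,8) = (22·21·20·19·18·17·16·15) / 8! = 12893126400 / 40320 = 319770.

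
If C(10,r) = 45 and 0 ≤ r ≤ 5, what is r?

C(10,r) increases on 0 ≤ r ≤ 5. C(10,1) = 10 and C(10,2) = 45, so r = 2.

2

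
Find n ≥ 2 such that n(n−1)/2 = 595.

35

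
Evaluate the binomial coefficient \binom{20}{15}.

15504

C(20,15) = C(20,5) by symmetry.
C(20,5) = (20·19·18·17·16) / 5! = 1860480 / 120 = 15504.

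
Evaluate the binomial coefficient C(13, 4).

715

C(13,4) = (13·12·11·10) / 4! = 17160 / 24 = 715.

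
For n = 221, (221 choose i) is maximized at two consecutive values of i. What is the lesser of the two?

110

For odd n = 221, C(221,i) peaks at i = (n−1)/2 and (n+1)/2; the lesser is 110.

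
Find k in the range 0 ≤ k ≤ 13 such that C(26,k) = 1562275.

C(26,k) increases on 0 ≤ k ≤ 13. C(26,7) = 657800 and C(26,8) = 1562275, so k = 8.

8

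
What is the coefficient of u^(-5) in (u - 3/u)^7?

5103

General term: C(7,j)·(u)^j·(-3/u)^(7-j), with u-exponent 1j − 1(7−j) = 2j − 7.
Set 2j − 7 = -5: j = 1.
C(7,1) = 7; 1^1 = 1; (-3)^6 = 729.
Coefficient = 7 · 1 · 729 = 5103.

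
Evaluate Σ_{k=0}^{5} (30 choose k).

1 + 30 + 435 + 4060 + 27405 + 142506 = 174437.

174437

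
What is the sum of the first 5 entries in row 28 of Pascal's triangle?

24158

1 + 28 + 378 + 3276 + 20475 = 24158.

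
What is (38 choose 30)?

C(38,30) = C(38,8) by symmetry.
C(38,8) = (38·37·36·35·34·33·32·31) / 8! = 1971788797440 / 40320 = 48903492.

48903492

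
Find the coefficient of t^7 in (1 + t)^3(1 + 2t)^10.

Coefficient of t^7 = Σ_{j} C(3,j)·1^j·C(10,7-j)·2^(7-j) for j from 0 to 3.
= 15360 + 40320 + 24192 + 3360 = 83232.

83232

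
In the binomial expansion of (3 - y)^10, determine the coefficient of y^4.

153090

The general term is C(10,j)·(3)^j·(-y)^(10-j); the y^4 term has j = 6.
C(10,6) = 210.
Coefficient = C(10,6) · 3^6 = 210 · 729 = 153090.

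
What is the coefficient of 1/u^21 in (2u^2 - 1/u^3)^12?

-1760

General term: C(12,j)·(2u^2)^j·(-1/u^3)^(12-j), with u-exponent 2j − 3(12−j) = 5j − 36.
Set 5j − 36 = -21: j = 3.
C(12,3) = 220; 2^3 = 8; (-1)^9 = -1.
Coefficient = 220 · 8 · (-1) = -1760.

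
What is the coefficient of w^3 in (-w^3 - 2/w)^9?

-5376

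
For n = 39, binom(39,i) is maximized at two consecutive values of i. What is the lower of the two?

19

For odd n = 39, C(39,i) peaks at i = (n−1)/2 and (n+1)/2; the lower is 19.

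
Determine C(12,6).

924

C(12,6) = (12·11·10·9·8·7) / 6! = 665280 / 720 = 924.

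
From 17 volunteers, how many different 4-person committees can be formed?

2380

This is C(17,4) = 2380.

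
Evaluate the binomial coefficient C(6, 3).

20

C(6,3) = (6·5·4) / 3! = 120 / 6 = 20.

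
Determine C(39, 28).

C(39,28) = C(39,11) by symmetry.
C(39,11) = (39·38·37·36·35·34·33·32·31·30·29) / 11! = 66902793897139200 / 39916800 = 1676056044.

1676056044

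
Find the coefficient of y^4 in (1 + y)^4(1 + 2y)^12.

Coefficient of y^4 = Σ_{j} C(4,j)·1^j·C(12,4-j)·2^(4-j) for j from 0 to 4.
= 7920 + 7040 + 1584 + 96 + 1 = 16641.

16641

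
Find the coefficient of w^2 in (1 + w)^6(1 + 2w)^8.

Coefficient of w^2 = Σ_{j} C(6,j)·1^j·C(8,2-j)·2^(2-j) for j from 0 to 2.
= 112 + 96 + 15 = 223.

223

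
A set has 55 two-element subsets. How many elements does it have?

11

n(n−1)/2 = 55 ⇒ n(n−1) = 110. Since 11·10 = 110, n = 11.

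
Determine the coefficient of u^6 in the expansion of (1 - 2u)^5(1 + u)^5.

30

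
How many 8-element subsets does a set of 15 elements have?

6435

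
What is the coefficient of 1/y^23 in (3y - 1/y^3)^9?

General term: C(9,j)·(3y)^j·(-1/y^3)^(9-j), with y-exponent 1j − 3(9−j) = 4j − 27.
Set 4j − 27 = -23: j = 1.
C(9,1) = 9; 3^1 = 3; (-1)^8 = 1.
Coefficient = 9 · 3 · 1 = 27.

27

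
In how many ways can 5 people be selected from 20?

15504

This is C(20,5) = 15504.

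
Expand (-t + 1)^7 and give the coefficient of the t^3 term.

-35

The general term is C(7,j)·(-t)^j·(1)^(7-j); the t^3 term has j = 3.
C(7,3) = 35.
Coefficient = C(7,3) · (-1)^3 = 35 · (-1) = -35.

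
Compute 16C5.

4368

C(16,5) = (16·15·14·13·12) / 5! = 524160 / 120 = 4368.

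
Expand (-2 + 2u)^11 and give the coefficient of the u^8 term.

-337920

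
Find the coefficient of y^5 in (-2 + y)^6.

-12

The general term is C(6,j)·(-2)^j·(y)^(6-j); the y^5 term has j = 1.
C(6,1) = 6.
Coefficient = C(6,1) · (-2)^1 = 6 · (-2) = -12.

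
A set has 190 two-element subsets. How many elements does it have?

20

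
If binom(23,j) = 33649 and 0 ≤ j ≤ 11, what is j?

C(23,j) increases on 0 ≤ j ≤ 11. C(23,4) = 8855 and C(23,5) = 33649, so j = 5.

5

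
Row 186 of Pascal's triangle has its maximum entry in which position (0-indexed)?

C(186,r) is maximized at r = 186/2 = 93.

93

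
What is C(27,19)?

C(27,19) = C(27,8) by symmetry.
C(27,8) = (27·26·25·24·23·22·21·20) / 8! = 89513424000 / 40320 = 2220075.

2220075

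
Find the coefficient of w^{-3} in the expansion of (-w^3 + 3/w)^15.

General term: C(15,j)·(-w^3)^j·(3/w)^(15-j), with w-exponent 3j − 1(15−j) = 4j − 15.
Set 4j − 15 = -3: j = 3.
C(15,3) = 455; (-1)^3 = -1; 3^12 = 531441.
Coefficient = 455 · (-1) · 531441 = -241805655.

-241805655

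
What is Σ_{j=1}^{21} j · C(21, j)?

22020096

Since j·C(21,j) = 21·C(20,j−1), the sum is 21·2^20 = 21·1048576 = 22020096.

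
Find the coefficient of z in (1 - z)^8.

The general term is C(8,j)·(1)^j·(-z)^(8-j); the z^1 term has j = 7.
C(8,7) = 8.
Coefficient = C(8,7) · (-1)^1 = 8 · (-1) = -8.

-8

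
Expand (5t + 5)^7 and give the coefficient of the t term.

The general term is C(7,j)·(5t)^j·(5)^(7-j); the t^1 term has j = 1.
C(7,1) = 7.
Coefficient = C(7,1) · 5^1 · 5^6 = 7 · 5 · 15625 = 546875.

546875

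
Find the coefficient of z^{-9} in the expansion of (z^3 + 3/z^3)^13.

General term: C(13,j)·(z^3)^j·(3/z^3)^(13-j), with z-exponent 3j − 3(13−j) = 6j − 39.
Set 6j − 39 = -9: j = 5.
C(13,5) = 1287; 1^5 = 1; 3^8 = 6561.
Coefficient = 1287 · 1 · 6561 = 8444007.

8444007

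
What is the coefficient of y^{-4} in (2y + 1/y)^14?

64064

General term: C(14,j)·(2y)^j·(1/y)^(14-j), with y-exponent 1j − 1(14−j) = 2j − 14.
Set 2j − 14 = -4: j = 5.
C(14,5) = 2002; 2^5 = 32; 1^9 = 1.
Coefficient = 2002 · 32 · 1 = 64064.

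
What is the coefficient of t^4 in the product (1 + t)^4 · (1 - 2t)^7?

Coefficient of t^4 = Σ_{j} C(4,j)·1^j·C(7,4-j)·(-2)^(4-j) for j from 0 to 4.
= 560 + (-1120) + 504 + (-56) + 1 = -111.

-111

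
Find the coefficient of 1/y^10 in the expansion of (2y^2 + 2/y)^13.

106496

General term: C(13,j)·(2y^2)^j·(2/y)^(13-j), with y-exponent 2j − 1(13−j) = 3j − 13.
Set 3j − 13 = -10: j = 1.
C(13,1) = 13; 2^1 = 2; 2^12 = 4096.
Coefficient = 13 · 2 · 4096 = 106496.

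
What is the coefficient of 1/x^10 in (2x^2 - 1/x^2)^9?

General term: C(9,j)·(2x^2)^j·(-1/x^2)^(9-j), with x-exponent 2j − 2(9−j) = 4j − 18.
Set 4j − 18 = -10: j = 2.
C(9,2) = 36; 2^2 = 4; (-1)^7 = -1.
Coefficient = 36 · 4 · (-1) = -144.

-144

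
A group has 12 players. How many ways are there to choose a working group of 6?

This is C(12,6) = 924.

924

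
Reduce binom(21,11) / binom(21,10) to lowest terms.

1

C(n,k+1)/C(n,k) = (n−k)/(k+1) = (21−10)/(10+1) = 11/11 = 1.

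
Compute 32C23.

C(32,23) = C(32,9) by symmetry.
C(32,9) = (32·31·30·29·28·27·26·25·24) / 9! = 10178348544000 / 362880 = 28048800.

28048800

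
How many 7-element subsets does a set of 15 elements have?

6435

C(15,7) = (15·14·13·12·11·10·9) / 7! = 32432400 / 5040 = 6435.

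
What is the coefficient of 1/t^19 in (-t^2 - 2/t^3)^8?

General term: C(8,j)·(-t^2)^j·(-2/t^3)^(8-j), with t-exponent 2j − 3(8−j) = 5j − 24.
Set 5j − 24 = -19: j = 1.
C(8,1) = 8; (-1)^1 = -1; (-2)^7 = -128.
Coefficient = 8 · (-1) · (-128) = 1024.

1024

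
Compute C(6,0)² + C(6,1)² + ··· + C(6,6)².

By Vandermonde's identity, Σ C(6,i)² = C(12,6) = 924.

924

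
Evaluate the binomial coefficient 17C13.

C(17,13) = C(17,4) by symmetry.
C(17,4) = (17·16·15·14) / 4! = 57120 / 24 = 2380.

2380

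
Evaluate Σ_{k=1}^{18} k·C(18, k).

2359296

Differentiating (1+x)^18 and setting x=1: Σ k·C(18,k) = 18·2^17 = 2359296.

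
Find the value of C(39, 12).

3910797436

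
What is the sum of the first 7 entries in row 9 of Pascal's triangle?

1 + 9 + 36 + 84 + 126 + 126 + 84 = 466.

466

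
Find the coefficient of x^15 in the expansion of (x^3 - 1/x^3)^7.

-7

General term: C(7,j)·(x^3)^j·(-1/x^3)^(7-j), with x-exponent 3j − 3(7−j) = 6j − 21.
Set 6j − 21 = 15: j = 6.
C(7,6) = 7; 1^6 = 1; (-1)^1 = -1.
Coefficient = 7 · 1 · (-1) = -7.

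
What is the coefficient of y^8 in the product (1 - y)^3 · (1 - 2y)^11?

272448

Coefficient of y^8 = Σ_{j} C(3,j)·(-1)^j·C(11,8-j)·(-2)^(8-j) for j from 0 to 3.
= 42240 + 126720 + 88704 + 14784 = 272448.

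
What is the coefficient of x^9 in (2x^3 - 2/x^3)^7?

2688

General term: C(7,j)·(2x^3)^j·(-2/x^3)^(7-j), with x-exponent 3j − 3(7−j) = 6j − 21.
Set 6j − 21 = 9: j = 5.
C(7,5) = 21; 2^5 = 32; (-2)^2 = 4.
Coefficient = 21 · 32 · 4 = 2688.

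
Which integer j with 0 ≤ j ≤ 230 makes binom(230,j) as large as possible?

C(230,j) is maximized at j = 230/2 = 115.

115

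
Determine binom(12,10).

C(12,10) = C(12,2) by symmetry.
C(12,2) = (12·11) / 2! = 132 / 2 = 66.

66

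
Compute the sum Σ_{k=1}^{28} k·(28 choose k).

Differentiating (1+x)^28 and setting x=1: Σ k·C(28,k) = 28·2^27 = 3758096384.

3758096384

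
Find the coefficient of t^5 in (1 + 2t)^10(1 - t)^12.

Coefficient of t^5 = Σ_{j} C(10,j)·2^j·C(12,5-j)·(-1)^(5-j) for j from 0 to 5.
= (-792) + 9900 + (-39600) + 63360 + (-40320) + 8064 = 612.

612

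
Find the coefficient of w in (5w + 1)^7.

35

The general term is C(7,j)·(5w)^j·(1)^(7-j); the w^1 term has j = 1.
C(7,1) = 7.
Coefficient = C(7,1) · 5^1 = 7 · 5 = 35.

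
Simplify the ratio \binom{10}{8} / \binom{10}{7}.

C(n,k+1)/C(n,k) = (n−k)/(k+1) = (10−7)/(7+1) = 3/8.

3/8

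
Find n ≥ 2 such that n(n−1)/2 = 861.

n(n−1)/2 = 861 ⇒ n(n−1) = 1722. Since 42·41 = 1722, n = 42.

42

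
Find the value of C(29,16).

C(29,16) = C(29,13) by symmetry.
C(29,13) = (29·28·27·26·25·24·23·22·21·20·19·18·17) / 13! = 422590010274432000 / 6227020800 = 67863915.

67863915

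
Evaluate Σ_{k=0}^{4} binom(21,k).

1 + 21 + 210 + 1330 + 5985 = 7547.

7547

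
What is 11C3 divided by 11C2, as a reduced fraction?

C(n,k+1)/C(n,k) = (n−k)/(k+1) = (11−2)/(2+1) = 9/3 = 3.

3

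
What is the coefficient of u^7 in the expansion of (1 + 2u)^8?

1024

The general term is C(8,j)·(1)^j·(2u)^(8-j); the u^7 term has j = 1.
C(8,1) = 8.
Coefficient = C(8,1) · 2^7 = 8 · 128 = 1024.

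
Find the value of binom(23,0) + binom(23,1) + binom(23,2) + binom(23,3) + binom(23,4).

10903

1 + 23 + 253 + 1771 + 8855 = 10903.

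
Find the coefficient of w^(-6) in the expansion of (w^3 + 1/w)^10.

General term: C(10,j)·(w^3)^j·(1/w)^(10-j), with w-exponent 3j − 1(10−j) = 4j − 10.
Set 4j − 10 = -6: j = 1.
C(10,1) = 10; 1^1 = 1; 1^9 = 1.
Coefficient = 10 · 1 · 1 = 10.

10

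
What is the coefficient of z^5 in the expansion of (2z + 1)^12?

The general term is C(12,j)·(2z)^j·(1)^(12-j); the z^5 term has j = 5.
C(12,5) = 792.
Coefficient = C(12,5) · 2^5 = 792 · 32 = 25344.

25344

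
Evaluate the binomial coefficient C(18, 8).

43758

C(18,8) = (18·17·16·15·14·13·12·11) / 8! = 1764322560 / 40320 = 43758.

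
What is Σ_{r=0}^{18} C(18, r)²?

9075135300

By Vandermonde's identity, Σ C(18,r)² = C(36,18) = 9075135300.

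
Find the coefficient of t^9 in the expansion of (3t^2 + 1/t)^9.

61236

General term: C(9,j)·(3t^2)^j·(1/t)^(9-j), with t-exponent 2j − 1(9−j) = 3j − 9.
Set 3j − 9 = 9: j = 6.
C(9,6) = 84; 3^6 = 729; 1^3 = 1.
Coefficient = 84 · 729 · 1 = 61236.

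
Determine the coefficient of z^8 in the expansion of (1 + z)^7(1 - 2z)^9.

Coefficient of z^8 = Σ_{j} C(7,j)·1^j·C(9,8-j)·(-2)^(8-j) for j from 0 to 7.
= 2304 + (-32256) + 112896 + (-141120) + 70560 + (-14112) + 1008 + (-18) = -738.

-738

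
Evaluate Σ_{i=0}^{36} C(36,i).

68719476736

The entries of row 36 sum to 2^36 = 68719476736.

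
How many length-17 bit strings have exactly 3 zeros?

Choose the 3 positions: C(17,3) = 680.

680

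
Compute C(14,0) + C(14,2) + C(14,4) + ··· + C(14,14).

8192

Even-r terms of row 14 sum to 2^13 = 8192.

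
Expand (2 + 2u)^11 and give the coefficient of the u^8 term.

The general term is C(11,j)·(2)^j·(2u)^(11-j); the u^8 term has j = 3.
C(11,3) = 165.
Coefficient = C(11,3) · 2^3 · 2^8 = 165 · 8 · 256 = 337920.

337920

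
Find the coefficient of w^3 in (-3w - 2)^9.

-145152

The general term is C(9,j)·(-3w)^j·(-2)^(9-j); the w^3 term has j = 3.
C(9,3) = 84.
Coefficient = C(9,3) · (-3)^3 · (-2)^6 = 84 · (-27) · 64 = -145152.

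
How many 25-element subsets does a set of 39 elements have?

C(39,25) = C(39,14) by symmetry.
C(39,14) = (39·38·37·36·35·34·33·32·31·30·29·28·27·26) / 14! = 1315041316842168115200 / 87178291200 = 15084504396.

15084504396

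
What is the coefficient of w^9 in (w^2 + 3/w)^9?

2268

General term: C(9,j)·(w^2)^j·(3/w)^(9-j), with w-exponent 2j − 1(9−j) = 3j − 9.
Set 3j − 9 = 9: j = 6.
C(9,6) = 84; 1^6 = 1; 3^3 = 27.
Coefficient = 84 · 1 · 27 = 2268.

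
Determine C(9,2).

C(9,2) = (9·8) / 2! = 72 / 2 = 36.

36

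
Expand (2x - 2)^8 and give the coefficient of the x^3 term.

-14336

The general term is C(8,j)·(2x)^j·(-2)^(8-j); the x^3 term has j = 3.
C(8,3) = 56.
Coefficient = C(8,3) · 2^3 · (-2)^5 = 56 · 8 · (-32) = -14336.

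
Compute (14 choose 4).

1001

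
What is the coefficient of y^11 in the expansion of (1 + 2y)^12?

24576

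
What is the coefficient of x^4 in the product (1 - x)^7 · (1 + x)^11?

-20

Coefficient of x^4 = Σ_{j} C(7,j)·(-1)^j·C(11,4-j)·1^(4-j) for j from 0 to 4.
= 330 + (-1155) + 1155 + (-385) + 35 = -20.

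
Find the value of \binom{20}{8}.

125970

C(20,8) = (20·19·18·17·16·15·14·13) / 8! = 5079110400 / 40320 = 125970.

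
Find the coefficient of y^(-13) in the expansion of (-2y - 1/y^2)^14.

General term: C(14,j)·(-2y)^j·(-1/y^2)^(14-j), with y-exponent 1j − 2(14−j) = 3j − 28.
Set 3j − 28 = -13: j = 5.
C(14,5) = 2002; (-2)^5 = -32; (-1)^9 = -1.
Coefficient = 2002 · (-32) · (-1) = 64064.

64064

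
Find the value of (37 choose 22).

C(37,22) = C(37,15) by symmetry.
C(37,15) = (37·36·35·34·33·32·31·30·29·28·27·26·25·24·23) / 15! = 12245324002983751680000 / 1307674368000 = 9364199760.

9364199760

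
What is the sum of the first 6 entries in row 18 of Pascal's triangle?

1 + 18 + 153 + 816 + 3060 + 8568 = 12616.

12616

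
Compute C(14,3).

364

C(14,3) = (14·13·12) / 3! = 2184 / 6 = 364.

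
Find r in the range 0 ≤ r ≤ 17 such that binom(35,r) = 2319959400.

C(35,r) increases on 0 ≤ r ≤ 17. C(35,13) = 1476337800 and C(35,14) = 2319959400, so r = 14.

14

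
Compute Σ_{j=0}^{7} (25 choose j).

1 + 25 + 300 + 2300 + 12650 + 53130 + 177100 + 480700 = 726206.

726206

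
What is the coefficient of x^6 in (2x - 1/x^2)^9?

General term: C(9,j)·(2x)^j·(-1/x^2)^(9-j), with x-exponent 1j − 2(9−j) = 3j − 18.
Set 3j − 18 = 6: j = 8.
C(9,8) = 9; 2^8 = 256; (-1)^1 = -1.
Coefficient = 9 · 256 · (-1) = -2304.

-2304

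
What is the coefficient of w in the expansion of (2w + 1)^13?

26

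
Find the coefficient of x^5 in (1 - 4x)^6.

The general term is C(6,j)·(1)^j·(-4x)^(6-j); the x^5 term has j = 1.
C(6,1) = 6.
Coefficient = C(6,1) · (-4)^5 = 6 · (-1024) = -6144.

-6144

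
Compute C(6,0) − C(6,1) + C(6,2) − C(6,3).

The partial alternating sum Σ_{k=0}^{3} (−1)^k C(6,k) = (−1)^3 C(5,3) = -10.

-10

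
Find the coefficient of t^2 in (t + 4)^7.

21504

The general term is C(7,j)·(t)^j·(4)^(7-j); the t^2 term has j = 2.
C(7,2) = 21.
Coefficient = C(7,2) · 4^5 = 21 · 1024 = 21504.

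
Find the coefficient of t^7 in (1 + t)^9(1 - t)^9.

Coefficient of t^7 = Σ_{j} C(9,j)·1^j·C(9,7-j)·(-1)^(7-j) for j from 0 to 7.
= (-36) + 756 + (-4536) + 10584 + (-10584) + 4536 + (-756) + 36 = 0.

0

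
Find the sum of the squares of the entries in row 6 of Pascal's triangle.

924

Σ C(6,r)² is the coefficient of x^6 in (1+x)^6(1+x)^6 = (1+x)^12, i.e. C(12,6) = 924.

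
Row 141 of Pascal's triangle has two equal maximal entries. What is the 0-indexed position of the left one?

70

For odd n = 141, C(141,j) peaks at j = (n−1)/2 and (n+1)/2; the lower is 70.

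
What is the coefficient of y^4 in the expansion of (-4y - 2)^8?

The general term is C(8,j)·(-4y)^j·(-2)^(8-j); the y^4 term has j = 4.
C(8,4) = 70.
Coefficient = C(8,4) · (-4)^4 · (-2)^4 = 70 · 256 · 16 = 286720.

286720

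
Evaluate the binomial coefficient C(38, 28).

C(38,28) = C(38,10) by symmetry.
C(38,10) = (38·37·36·35·34·33·32·31·30·29) / 10! = 1715456253772800 / 3628800 = 472733756.

472733756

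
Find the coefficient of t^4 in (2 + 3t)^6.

4860

The general term is C(6,j)·(2)^j·(3t)^(6-j); the t^4 term has j = 2.
C(6,2) = 15.
Coefficient = C(6,2) · 2^2 · 3^4 = 15 · 4 · 81 = 4860.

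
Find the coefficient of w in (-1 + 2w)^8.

-16

The general term is C(8,j)·(-1)^j·(2w)^(8-j); the w^1 term has j = 7.
C(8,7) = 8.
Coefficient = C(8,7) · (-1)^7 · 2^1 = 8 · (-1) · 2 = -16.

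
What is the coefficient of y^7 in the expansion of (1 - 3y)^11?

-721710

The general term is C(11,j)·(1)^j·(-3y)^(11-j); the y^7 term has j = 4.
C(11,4) = 330.
Coefficient = C(11,4) · (-3)^7 = 330 · (-2187) = -721710.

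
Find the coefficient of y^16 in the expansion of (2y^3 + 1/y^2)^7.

General term: C(7,j)·(2y^3)^j·(1/y^2)^(7-j), with y-exponent 3j − 2(7−j) = 5j − 14.
Set 5j − 14 = 16: j = 6.
C(7,6) = 7; 2^6 = 64; 1^1 = 1.
Coefficient = 7 · 64 · 1 = 448.

448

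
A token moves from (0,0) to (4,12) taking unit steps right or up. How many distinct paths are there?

1820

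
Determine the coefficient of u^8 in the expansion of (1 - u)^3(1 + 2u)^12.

-25344

Coefficient of u^8 = Σ_{j} C(3,j)·(-1)^j·C(12,8-j)·2^(8-j) for j from 0 to 3.
= 126720 + (-304128) + 177408 + (-25344) = -25344.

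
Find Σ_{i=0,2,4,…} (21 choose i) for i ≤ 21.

Even-i terms of row 21 sum to 2^20 = 1048576.

1048576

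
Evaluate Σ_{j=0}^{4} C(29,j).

1 + 29 + 406 + 3654 + 23751 = 27841.

27841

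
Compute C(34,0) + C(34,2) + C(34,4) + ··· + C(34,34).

Even-k terms of row 34 sum to 2^33 = 8589934592.

8589934592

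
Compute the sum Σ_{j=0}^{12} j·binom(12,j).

24576

Since j·C(12,j) = 12·C(11,j−1), the sum is 12·2^11 = 12·2048 = 24576.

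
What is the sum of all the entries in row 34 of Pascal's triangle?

17179869184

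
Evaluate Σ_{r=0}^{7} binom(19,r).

94184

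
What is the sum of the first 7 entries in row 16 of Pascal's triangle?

1 + 16 + 120 + 560 + 1820 + 4368 + 8008 = 14893.

14893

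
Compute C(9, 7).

C(9,7) = C(9,2) by symmetry.
C(9,2) = (9·8) / 2! = 72 / 2 = 36.

36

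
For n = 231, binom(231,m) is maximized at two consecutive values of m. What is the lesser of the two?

For odd n = 231, C(231,m) peaks at m = (n−1)/2 and (n+1)/2; the lesser is 115.

115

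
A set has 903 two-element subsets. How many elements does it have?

43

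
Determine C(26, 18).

1562275

C(26,18) = C(26,8) by symmetry.
C(26,8) = (26·25·24·23·22·21·20·19) / 8! = 62990928000 / 40320 = 1562275.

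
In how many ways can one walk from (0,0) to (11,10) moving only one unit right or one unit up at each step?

352716

Each path is a sequence of 21 steps with 11 rights: C(21,11) = 352716.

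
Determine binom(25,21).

C(25,21) = C(25,4) by symmetry.
C(25,4) = (25·24·23·22) / 4! = 303600 / 24 = 12650.

12650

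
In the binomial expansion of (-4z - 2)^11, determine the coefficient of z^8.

The general term is C(11,j)·(-4z)^j·(-2)^(11-j); the z^8 term has j = 8.
C(11,8) = 165.
Coefficient = C(11,8) · (-4)^8 · (-2)^3 = 165 · 65536 · (-8) = -86507520.

-86507520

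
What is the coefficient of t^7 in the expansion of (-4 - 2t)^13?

-899678208

The general term is C(13,j)·(-4)^j·(-2t)^(13-j); the t^7 term has j = 6.
C(13,6) = 1716.
Coefficient = C(13,6) · (-4)^6 · (-2)^7 = 1716 · 4096 · (-128) = -899678208.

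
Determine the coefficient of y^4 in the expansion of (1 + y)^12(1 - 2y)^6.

135

Coefficient of y^4 = Σ_{j} C(12,j)·1^j·C(6,4-j)·(-2)^(4-j) for j from 0 to 4.
= 240 + (-1920) + 3960 + (-2640) + 495 = 135.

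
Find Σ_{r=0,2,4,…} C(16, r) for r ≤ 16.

32768

Half of (1+1)^16 + (1−1)^16 gives the even-index sum: 2^15 = 32768.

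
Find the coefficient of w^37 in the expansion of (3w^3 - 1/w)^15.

167403915

General term: C(15,j)·(3w^3)^j·(-1/w)^(15-j), with w-exponent 3j − 1(15−j) = 4j − 15.
Set 4j − 15 = 37: j = 13.
C(15,13) = 105; 3^13 = 1594323; (-1)^2 = 1.
Coefficient = 105 · 1594323 · 1 = 167403915.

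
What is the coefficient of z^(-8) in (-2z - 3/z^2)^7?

-20412

General term: C(7,j)·(-2z)^j·(-3/z^2)^(7-j), with z-exponent 1j − 2(7−j) = 3j − 14.
Set 3j − 14 = -8: j = 2.
C(7,2) = 21; (-2)^2 = 4; (-3)^5 = -243.
Coefficient = 21 · 4 · (-243) = -20412.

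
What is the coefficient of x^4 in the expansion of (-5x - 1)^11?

The general term is C(11,j)·(-5x)^j·(-1)^(11-j); the x^4 term has j = 4.
C(11,4) = 330.
Coefficient = C(11,4) · (-5)^4 · (-1)^7 = 330 · 625 · (-1) = -206250.

-206250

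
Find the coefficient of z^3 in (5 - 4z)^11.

-4125000000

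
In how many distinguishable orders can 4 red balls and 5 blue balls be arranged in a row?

Choose positions for the red balls: C(9,4) = 126.

126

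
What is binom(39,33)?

3262623

C(39,33) = C(39,6) by symmetry.
C(39,6) = (39·38·37·36·35·34) / 6! = 2349088560 / 720 = 3262623.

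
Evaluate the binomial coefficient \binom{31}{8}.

C(31,8) = (31·30·29·28·27·26·25·24) / 8! = 318073392000 / 40320 = 7888725.

7888725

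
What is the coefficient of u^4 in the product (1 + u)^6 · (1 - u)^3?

-6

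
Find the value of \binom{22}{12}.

646646

C(22,12) = C(22,10) by symmetry.
C(22,10) = (22·21·20·19·18·17·16·15·14·13) / 10! = 2346549004800 / 3628800 = 646646.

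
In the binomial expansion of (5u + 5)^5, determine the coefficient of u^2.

31250

The general term is C(5,j)·(5u)^j·(5)^(5-j); the u^2 term has j = 2.
C(5,2) = 10.
Coefficient = C(5,2) · 5^2 · 5^3 = 10 · 25 · 125 = 31250.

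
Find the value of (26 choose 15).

C(26,15) = C(26,11) by symmetry.
C(26,11) = (26·25·24·23·22·21·20·19·18·17·16) / 11! = 308403583488000 / 39916800 = 7726160.

7726160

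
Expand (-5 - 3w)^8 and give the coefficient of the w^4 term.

The general term is C(8,j)·(-5)^j·(-3w)^(8-j); the w^4 term has j = 4.
C(8,4) = 70.
Coefficient = C(8,4) · (-5)^4 · (-3)^4 = 70 · 625 · 81 = 3543750.

3543750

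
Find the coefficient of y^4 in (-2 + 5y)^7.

-175000

The general term is C(7,j)·(-2)^j·(5y)^(7-j); the y^4 term has j = 3.
C(7,3) = 35.
Coefficient = C(7,3) · (-2)^3 · 5^4 = 35 · (-8) · 625 = -175000.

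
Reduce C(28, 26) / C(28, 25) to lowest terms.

C(n,k+1)/C(n,k) = (n−k)/(k+1) = (28−25)/(25+1) = 3/26.

3/26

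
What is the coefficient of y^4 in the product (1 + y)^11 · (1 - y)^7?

-20

Coefficient of y^4 = Σ_{j} C(11,j)·1^j·C(7,4-j)·(-1)^(4-j) for j from 0 to 4.
= 35 + (-385) + 1155 + (-1155) + 330 = -20.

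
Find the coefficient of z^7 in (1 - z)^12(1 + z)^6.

Coefficient of z^7 = Σ_{j} C(12,j)·(-1)^j·C(6,7-j)·1^(7-j) for j from 1 to 7.
= (-12) + 396 + (-3300) + 9900 + (-11880) + 5544 + (-792) = -144.

-144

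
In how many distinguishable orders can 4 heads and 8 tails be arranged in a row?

Choose positions for the heads: C(12,4) = 495.

495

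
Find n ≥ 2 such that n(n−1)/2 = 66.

12

n(n−1)/2 = 66 ⇒ n(n−1) = 132. Since 12·11 = 132, n = 12.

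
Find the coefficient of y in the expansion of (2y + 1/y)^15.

1647360

General term: C(15,j)·(2y)^j·(1/y)^(15-j), with y-exponent 1j − 1(15−j) = 2j − 15.
Set 2j − 15 = 1: j = 8.
C(15,8) = 6435; 2^8 = 256; 1^7 = 1.
Coefficient = 6435 · 256 · 1 = 1647360.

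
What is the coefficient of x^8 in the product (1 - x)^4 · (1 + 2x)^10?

1824

Coefficient of x^8 = Σ_{j} C(4,j)·(-1)^j·C(10,8-j)·2^(8-j) for j from 0 to 4.
= 11520 + (-61440) + 80640 + (-32256) + 3360 = 1824.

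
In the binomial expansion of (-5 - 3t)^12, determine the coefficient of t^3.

11601562500

The general term is C(12,j)·(-5)^j·(-3t)^(12-j); the t^3 term has j = 9.
C(12,9) = 220.
Coefficient = C(12,9) · (-5)^9 · (-3)^3 = 220 · (-1953125) · (-27) = 11601562500.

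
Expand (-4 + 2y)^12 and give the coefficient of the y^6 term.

The general term is C(12,j)·(-4)^j·(2y)^(12-j); the y^6 term has j = 6.
C(12,6) = 924.
Coefficient = C(12,6) · (-4)^6 · 2^6 = 924 · 4096 · 64 = 242221056.

242221056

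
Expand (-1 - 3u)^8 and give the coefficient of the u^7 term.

The general term is C(8,j)·(-1)^j·(-3u)^(8-j); the u^7 term has j = 1.
C(8,1) = 8.
Coefficient = C(8,1) · (-1)^1 · (-3)^7 = 8 · (-1) · (-2187) = 17496.

17496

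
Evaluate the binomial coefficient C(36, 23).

2310789600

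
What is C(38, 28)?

472733756

C(38,28) = C(38,10) by symmetry.
C(38,10) = (38·37·36·35·34·33·32·31·30·29) / 10! = 1715456253772800 / 3628800 = 472733756.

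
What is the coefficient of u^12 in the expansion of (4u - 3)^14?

The general term is C(14,j)·(4u)^j·(-3)^(14-j); the u^12 term has j = 12.
C(14,12) = 91.
Coefficient = C(14,12) · 4^12 · (-3)^2 = 91 · 16777216 · 9 = 13740539904.

13740539904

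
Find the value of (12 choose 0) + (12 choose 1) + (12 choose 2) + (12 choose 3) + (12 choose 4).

1 + 12 + 66 + 220 + 495 = 794.

794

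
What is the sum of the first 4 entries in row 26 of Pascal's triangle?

1 + 26 + 325 + 2600 = 2952.

2952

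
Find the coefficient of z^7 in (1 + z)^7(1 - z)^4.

-6

Coefficient of z^7 = Σ_{j} C(7,j)·1^j·C(4,7-j)·(-1)^(7-j) for j from 3 to 7.
= 35 + (-140) + 126 + (-28) + 1 = -6.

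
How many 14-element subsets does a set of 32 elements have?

471435600

C(32,14) = (32·31·30·29·28·27·26·25·24·23·22·21·20·19) / 14! = 41098950018846720000 / 87178291200 = 471435600.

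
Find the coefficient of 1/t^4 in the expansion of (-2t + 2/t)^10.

-122880

General term: C(10,j)·(-2t)^j·(2/t)^(10-j), with t-exponent 1j − 1(10−j) = 2j − 10.
Set 2j − 10 = -4: j = 3.
C(10,3) = 120; (-2)^3 = -8; 2^7 = 128.
Coefficient = 120 · (-8) · 128 = -122880.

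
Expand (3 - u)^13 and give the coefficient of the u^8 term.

The general term is C(13,j)·(3)^j·(-u)^(13-j); the u^8 term has j = 5.
C(13,5) = 1287.
Coefficient = C(13,5) · 3^5 = 1287 · 243 = 312741.

312741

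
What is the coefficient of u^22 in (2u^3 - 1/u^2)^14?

1025024

General term: C(14,j)·(2u^3)^j·(-1/u^2)^(14-j), with u-exponent 3j − 2(14−j) = 5j − 28.
Set 5j − 28 = 22: j = 10.
C(14,10) = 1001; 2^10 = 1024; (-1)^4 = 1.
Coefficient = 1001 · 1024 · 1 = 1025024.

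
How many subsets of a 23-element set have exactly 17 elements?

100947

Choose the 17 positions: C(23,17) = 100947.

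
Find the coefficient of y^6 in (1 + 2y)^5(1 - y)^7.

Coefficient of y^6 = Σ_{j} C(5,j)·2^j·C(7,6-j)·(-1)^(6-j) for j from 0 to 5.
= 7 + (-210) + 1400 + (-2800) + 1680 + (-224) = -147.

-147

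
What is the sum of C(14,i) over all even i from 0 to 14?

8192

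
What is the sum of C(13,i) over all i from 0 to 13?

8192

Setting x = 1 in (1+x)^13 gives Σ C(13,i) = 2^13 = 8192.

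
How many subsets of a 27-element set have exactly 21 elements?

296010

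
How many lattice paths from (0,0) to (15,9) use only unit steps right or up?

Each path is a sequence of 24 steps with 15 rights: C(24,15) = 1307504.

1307504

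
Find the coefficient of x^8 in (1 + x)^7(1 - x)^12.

Coefficient of x^8 = Σ_{j} C(7,j)·1^j·C(12,8-j)·(-1)^(8-j) for j from 0 to 7.
= 495 + (-5544) + 19404 + (-27720) + 17325 + (-4620) + 462 + (-12) = -210.

-210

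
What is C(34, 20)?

1391975640

C(34,20) = C(34,14) by symmetry.
C(34,14) = (34·33·32·31·30·29·28·27·26·25·24·23·22·21) / 14! = 121350057687226368000 / 87178291200 = 1391975640.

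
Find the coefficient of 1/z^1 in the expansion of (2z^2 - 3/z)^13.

-225173520

General term: C(13,j)·(2z^2)^j·(-3/z)^(13-j), with z-exponent 2j − 1(13−j) = 3j − 13.
Set 3j − 13 = -1: j = 4.
C(13,4) = 715; 2^4 = 16; (-3)^9 = -19683.
Coefficient = 715 · 16 · (-19683) = -225173520.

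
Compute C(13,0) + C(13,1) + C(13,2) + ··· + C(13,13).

Setting x = 1 in (1+x)^13 gives Σ C(13,j) = 2^13 = 8192.

8192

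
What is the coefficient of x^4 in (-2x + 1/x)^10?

-15360

General term: C(10,j)·(-2x)^j·(1/x)^(10-j), with x-exponent 1j − 1(10−j) = 2j − 10.
Set 2j − 10 = 4: j = 7.
C(10,7) = 120; (-2)^7 = -128; 1^3 = 1.
Coefficient = 120 · (-128) · 1 = -15360.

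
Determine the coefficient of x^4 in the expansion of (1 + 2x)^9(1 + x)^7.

10409

Coefficient of x^4 = Σ_{j} C(9,j)·2^j·C(7,4-j)·1^(4-j) for j from 0 to 4.
= 35 + 630 + 3024 + 4704 + 2016 = 10409.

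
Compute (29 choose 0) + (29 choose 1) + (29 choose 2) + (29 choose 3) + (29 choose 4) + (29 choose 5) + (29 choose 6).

621616

1 + 29 + 406 + 3654 + 23751 + 118755 + 475020 = 621616.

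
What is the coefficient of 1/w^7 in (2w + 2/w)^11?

112640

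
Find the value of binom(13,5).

C(13,5) = (13·12·11·10·9) / 5! = 154440 / 120 = 1287.

1287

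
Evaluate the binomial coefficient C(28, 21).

1184040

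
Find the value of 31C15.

C(31,15) = (31·30·29·28·27·26·25·24·23·22·21·20·19·18·17) / 15! = 393008709555221760000 / 1307674368000 = 300540195.

300540195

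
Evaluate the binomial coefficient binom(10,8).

C(10,8) = C(10,2) by symmetry.
C(10,2) = (10·9) / 2! = 90 / 2 = 45.

45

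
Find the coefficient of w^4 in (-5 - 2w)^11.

-412500000

The general term is C(11,j)·(-5)^j·(-2w)^(11-j); the w^4 term has j = 7.
C(11,7) = 330.
Coefficient = C(11,7) · (-5)^7 · (-2)^4 = 330 · (-78125) · 16 = -412500000.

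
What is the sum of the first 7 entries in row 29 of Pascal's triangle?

1 + 29 + 406 + 3654 + 23751 + 118755 + 475020 = 621616.

621616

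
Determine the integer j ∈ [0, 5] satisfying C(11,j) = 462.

C(11,j) increases on 0 ≤ j ≤ 5. C(11,4) = 330 and C(11,5) = 462, so j = 5.

5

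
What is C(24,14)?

1961256

C(24,14) = C(24,10) by symmetry.
C(24,10) = (24·23·22·21·20·19·18·17·16·15) / 10! = 7117005772800 / 3628800 = 1961256.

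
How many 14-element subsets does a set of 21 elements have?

C(21,14) = C(21,7) by symmetry.
C(21,7) = (21·20·19·18·17·16·15) / 7! = 586051200 / 5040 = 116280.

116280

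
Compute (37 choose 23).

6107086800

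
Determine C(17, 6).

12376

C(17,6) = (17·16·15·14·13·12) / 6! = 8910720 / 720 = 12376.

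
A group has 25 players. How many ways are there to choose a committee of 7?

This is C(25,7) = 480700.

480700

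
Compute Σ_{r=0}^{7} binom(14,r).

9908

1 + 14 + 91 + 364 + 1001 + 2002 + 3003 + 3432 = 9908.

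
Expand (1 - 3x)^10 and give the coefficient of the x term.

-30

The general term is C(10,j)·(1)^j·(-3x)^(10-j); the x^1 term has j = 9.
C(10,9) = 10.
Coefficient = C(10,9) · (-3)^1 = 10 · (-3) = -30.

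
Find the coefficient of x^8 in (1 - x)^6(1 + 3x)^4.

Coefficient of x^8 = Σ_{j} C(6,j)·(-1)^j·C(4,8-j)·3^(8-j) for j from 4 to 6.
= 1215 + (-648) + 54 = 621.

621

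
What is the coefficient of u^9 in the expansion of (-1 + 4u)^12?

-57671680

The general term is C(12,j)·(-1)^j·(4u)^(12-j); the u^9 term has j = 3.
C(12,3) = 220.
Coefficient = C(12,3) · (-1)^3 · 4^9 = 220 · (-1) · 262144 = -57671680.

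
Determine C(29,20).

C(29,20) = C(29,9) by symmetry.
C(29,9) = (29·28·27·26·25·24·23·22·21) / 9! = 3634245014400 / 362880 = 10015005.

10015005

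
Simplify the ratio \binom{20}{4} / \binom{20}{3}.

C(n,k+1)/C(n,k) = (n−k)/(k+1) = (20−3)/(3+1) = 17/4.

17/4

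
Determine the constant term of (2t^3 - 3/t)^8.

81648

General term: C(8,j)·(2t^3)^j·(-3/t)^(8-j), with t-exponent 3j − 1(8−j) = 4j − 8.
Set 4j − 8 = 0: j = 2.
C(8,2) = 28; 2^2 = 4; (-3)^6 = 729.
Coefficient = 28 · 4 · 729 = 81648.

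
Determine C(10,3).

C(10,3) = (10·9·8) / 3! = 720 / 6 = 120.

120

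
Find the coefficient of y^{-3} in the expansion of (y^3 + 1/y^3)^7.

35

General term: C(7,j)·(y^3)^j·(1/y^3)^(7-j), with y-exponent 3j − 3(7−j) = 6j − 21.
Set 6j − 21 = -3: j = 3.
C(7,3) = 35; 1^3 = 1; 1^4 = 1.
Coefficient = 35 · 1 · 1 = 35.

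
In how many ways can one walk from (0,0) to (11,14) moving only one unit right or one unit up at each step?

Each path is a sequence of 25 steps with 11 rights: C(25,11) = 4457400.

4457400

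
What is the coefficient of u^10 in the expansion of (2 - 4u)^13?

2399141888

The general term is C(13,j)·(2)^j·(-4u)^(13-j); the u^10 term has j = 3.
C(13,3) = 286.
Coefficient = C(13,3) · 2^3 · (-4)^10 = 286 · 8 · 1048576 = 2399141888.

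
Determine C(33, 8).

C(33,8) = (33·32·31·30·29·28·27·26) / 8! = 559809169920 / 40320 = 13884156.

13884156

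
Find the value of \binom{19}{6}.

C(19,6) = (19·18·17·16·15·14) / 6! = 19535040 / 720 = 27132.

27132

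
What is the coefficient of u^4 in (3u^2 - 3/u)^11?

General term: C(11,j)·(3u^2)^j·(-3/u)^(11-j), with u-exponent 2j − 1(11−j) = 3j − 11.
Set 3j − 11 = 4: j = 5.
C(11,5) = 462; 3^5 = 243; (-3)^6 = 729.
Coefficient = 462 · 243 · 729 = 81841914.

81841914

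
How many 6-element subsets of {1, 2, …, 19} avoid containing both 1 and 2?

All 6-subsets: C(19,6) = 27132. Those containing both fixed elements: C(17,4) = 2380.
27132 − 2380 = 24752.

24752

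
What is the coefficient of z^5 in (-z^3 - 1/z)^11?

-330

General term: C(11,j)·(-z^3)^j·(-1/z)^(11-j), with z-exponent 3j − 1(11−j) = 4j − 11.
Set 4j − 11 = 5: j = 4.
C(11,4) = 330; (-1)^4 = 1; (-1)^7 = -1.
Coefficient = 330 · 1 · (-1) = -330.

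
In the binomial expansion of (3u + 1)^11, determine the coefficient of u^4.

The general term is C(11,j)·(3u)^j·(1)^(11-j); the u^4 term has j = 4.
C(11,4) = 330.
Coefficient = C(11,4) · 3^4 = 330 · 81 = 26730.

26730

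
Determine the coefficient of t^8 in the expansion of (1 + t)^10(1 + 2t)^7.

Coefficient of t^8 = Σ_{j} C(10,j)·1^j·C(7,8-j)·2^(8-j) for j from 1 to 8.
= 1280 + 20160 + 80640 + 117600 + 70560 + 17640 + 1680 + 45 = 309605.

309605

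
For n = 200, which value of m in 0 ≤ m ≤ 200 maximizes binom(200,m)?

100

C(200,m) is maximized at m = 200/2 = 100.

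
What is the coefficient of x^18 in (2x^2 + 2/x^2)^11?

22528

General term: C(11,j)·(2x^2)^j·(2/x^2)^(11-j), with x-exponent 2j − 2(11−j) = 4j − 22.
Set 4j − 22 = 18: j = 10.
C(11,10) = 11; 2^10 = 1024; 2^1 = 2.
Coefficient = 11 · 1024 · 2 = 22528.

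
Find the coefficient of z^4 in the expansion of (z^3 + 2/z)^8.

General term: C(8,j)·(z^3)^j·(2/z)^(8-j), with z-exponent 3j − 1(8−j) = 4j − 8.
Set 4j − 8 = 4: j = 3.
C(8,3) = 56; 1^3 = 1; 2^5 = 32.
Coefficient = 56 · 1 · 32 = 1792.

1792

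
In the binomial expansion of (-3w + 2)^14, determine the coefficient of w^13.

The general term is C(14,j)·(-3w)^j·(2)^(14-j); the w^13 term has j = 13.
C(14,13) = 14.
Coefficient = C(14,13) · (-3)^13 · 2^1 = 14 · (-1594323) · 2 = -44641044.

-44641044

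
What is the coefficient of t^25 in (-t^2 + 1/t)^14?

General term: C(14,j)·(-t^2)^j·(1/t)^(14-j), with t-exponent 2j − 1(14−j) = 3j − 14.
Set 3j − 14 = 25: j = 13.
C(14,13) = 14; (-1)^13 = -1; 1^1 = 1.
Coefficient = 14 · (-1) · 1 = -14.

-14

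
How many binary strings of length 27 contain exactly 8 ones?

2220075

Choose the 8 positions: C(27,8) = 2220075.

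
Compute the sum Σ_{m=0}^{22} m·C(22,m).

Since m·C(22,m) = 22·C(21,m−1), the sum is 22·2^21 = 22·2097152 = 46137344.

46137344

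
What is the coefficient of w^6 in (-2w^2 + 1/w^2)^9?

General term: C(9,j)·(-2w^2)^j·(1/w^2)^(9-j), with w-exponent 2j − 2(9−j) = 4j − 18.
Set 4j − 18 = 6: j = 6.
C(9,6) = 84; (-2)^6 = 64; 1^3 = 1.
Coefficient = 84 · 64 · 1 = 5376.

5376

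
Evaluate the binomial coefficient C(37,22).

C(37,22) = C(37,15) by symmetry.
C(37,15) = (37·36·35·34·33·32·31·30·29·28·27·26·25·24·23) / 15! = 12245324002983751680000 / 1307674368000 = 9364199760.

9364199760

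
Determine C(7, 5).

C(7,5) = C(7,2) by symmetry.
C(7,2) = (7·6) / 2! = 42 / 2 = 21.

21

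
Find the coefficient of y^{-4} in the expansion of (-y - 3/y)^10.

General term: C(10,j)·(-y)^j·(-3/y)^(10-j), with y-exponent 1j − 1(10−j) = 2j − 10.
Set 2j − 10 = -4: j = 3.
C(10,3) = 120; (-1)^3 = -1; (-3)^7 = -2187.
Coefficient = 120 · (-1) · (-2187) = 262440.

262440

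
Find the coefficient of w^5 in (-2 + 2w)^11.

The general term is C(11,j)·(-2)^j·(2w)^(11-j); the w^5 term has j = 6.
C(11,6) = 462.
Coefficient = C(11,6) · (-2)^6 · 2^5 = 462 · 64 · 32 = 946176.

946176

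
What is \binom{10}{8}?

C(10,8) = C(10,2) by symmetry.
C(10,2) = (10·9) / 2! = 90 / 2 = 45.

45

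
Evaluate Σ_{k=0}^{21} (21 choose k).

2097152

The entries of row 21 sum to 2^21 = 2097152.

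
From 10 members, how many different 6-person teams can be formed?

This is C(10,6) = 210.

210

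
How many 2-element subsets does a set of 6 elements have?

C(6,2) = (6·5) / 2! = 30 / 2 = 15.

15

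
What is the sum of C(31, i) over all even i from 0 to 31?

1073741824

Half of (1+1)^31 + (1−1)^31 gives the even-index sum: 2^30 = 1073741824.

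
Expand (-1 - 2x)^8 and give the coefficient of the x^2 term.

The general term is C(8,j)·(-1)^j·(-2x)^(8-j); the x^2 term has j = 6.
C(8,6) = 28.
Coefficient = C(8,6) · (-2)^2 = 28 · 4 = 112.

112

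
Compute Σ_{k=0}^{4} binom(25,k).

1 + 25 + 300 + 2300 + 12650 = 15276.

15276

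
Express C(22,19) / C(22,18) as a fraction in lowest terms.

C(n,k+1)/C(n,k) = (n−k)/(k+1) = (22−18)/(18+1) = 4/19.

4/19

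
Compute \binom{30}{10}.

C(30,10) = (30·29·28·27·26·25·24·23·22·21) / 10! = 109027350432000 / 3628800 = 30045015.

30045015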